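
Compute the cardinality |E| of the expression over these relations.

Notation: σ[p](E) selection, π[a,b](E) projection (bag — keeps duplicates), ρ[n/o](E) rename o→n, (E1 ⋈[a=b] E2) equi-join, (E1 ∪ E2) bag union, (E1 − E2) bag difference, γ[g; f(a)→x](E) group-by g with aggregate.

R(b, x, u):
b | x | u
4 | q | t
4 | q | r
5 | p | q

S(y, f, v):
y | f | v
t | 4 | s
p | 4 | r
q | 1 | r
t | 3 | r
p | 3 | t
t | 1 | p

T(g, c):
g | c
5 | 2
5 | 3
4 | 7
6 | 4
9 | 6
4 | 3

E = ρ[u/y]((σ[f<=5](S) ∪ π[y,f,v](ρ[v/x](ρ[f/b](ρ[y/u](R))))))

Subexpression sizes:
  S → 6
  σ[f<=5](S) → 6
  R → 3
  ρ[y/u](R) → 3
  ρ[f/b](ρ[y/u](R)) → 3
  ρ[v/x](ρ[f/b](ρ[y/u](R))) → 3
  π[y,f,v](ρ[v/x](ρ[f/b](ρ[y/u](R)))) → 3
  (σ[f<=5](S) ∪ π[y,f,v](ρ[v/x](ρ[f/b](ρ[y/u](R))))) → 9
  ρ[u/y]((σ[f<=5](S) ∪ π[y,f,v](ρ[v/x](ρ[f/b](ρ[y/u](R)))))) → 9

|E| = 9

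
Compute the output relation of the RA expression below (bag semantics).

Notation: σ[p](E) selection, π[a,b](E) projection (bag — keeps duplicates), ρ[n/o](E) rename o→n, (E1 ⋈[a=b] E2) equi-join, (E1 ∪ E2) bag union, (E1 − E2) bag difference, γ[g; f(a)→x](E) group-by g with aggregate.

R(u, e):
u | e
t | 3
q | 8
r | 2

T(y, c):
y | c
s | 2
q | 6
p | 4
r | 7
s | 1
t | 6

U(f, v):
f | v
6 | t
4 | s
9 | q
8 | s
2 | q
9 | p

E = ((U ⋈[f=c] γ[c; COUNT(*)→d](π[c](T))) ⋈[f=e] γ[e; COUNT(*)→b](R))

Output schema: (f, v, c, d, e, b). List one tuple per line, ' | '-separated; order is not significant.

Row counts bottom-up:
  U → 6
  T → 6
  π[c](T) → 6
  γ[c; COUNT(*)→d](π[c](T)) → 5
  (U ⋈[f=c] γ[c; COUNT(*)→d](π[c](T))) → 3
  R → 3
  γ[e; COUNT(*)→b](R) → 3
  ((U ⋈[f=c] γ[c; COUNT(*)→d](π[c](T))) ⋈[f=e] γ[e; COUNT(*)→b](R)) → 1

== RESULT ==
f | v | c | d | e | b
2 | q | 2 | 1 | 2 | 1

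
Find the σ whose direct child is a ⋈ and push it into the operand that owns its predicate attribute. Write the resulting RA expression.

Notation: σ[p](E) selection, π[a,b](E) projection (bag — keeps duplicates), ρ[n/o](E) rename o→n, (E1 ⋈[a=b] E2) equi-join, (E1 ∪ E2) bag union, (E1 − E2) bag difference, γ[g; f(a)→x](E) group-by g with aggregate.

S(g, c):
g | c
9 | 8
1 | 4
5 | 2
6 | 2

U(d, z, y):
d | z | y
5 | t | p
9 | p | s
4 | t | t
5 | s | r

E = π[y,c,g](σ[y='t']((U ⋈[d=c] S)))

σ filters on y, owned by the left side.
E' = π[y,c,g]((σ[y='t'](U) ⋈[d=c] S))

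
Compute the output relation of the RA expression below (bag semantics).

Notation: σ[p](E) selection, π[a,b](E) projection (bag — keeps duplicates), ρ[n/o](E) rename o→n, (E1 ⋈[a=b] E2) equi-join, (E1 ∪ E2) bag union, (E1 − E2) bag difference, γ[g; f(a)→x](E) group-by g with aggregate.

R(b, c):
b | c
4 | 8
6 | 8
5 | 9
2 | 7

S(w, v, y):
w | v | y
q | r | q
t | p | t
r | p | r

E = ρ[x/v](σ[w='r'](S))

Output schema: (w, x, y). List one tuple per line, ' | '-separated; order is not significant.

Per-node cardinality:
  S → 3
  σ[w='r'](S) → 1
  ρ[x/v](σ[w='r'](S)) → 1

== RESULT ==
w | x | y
r | p | r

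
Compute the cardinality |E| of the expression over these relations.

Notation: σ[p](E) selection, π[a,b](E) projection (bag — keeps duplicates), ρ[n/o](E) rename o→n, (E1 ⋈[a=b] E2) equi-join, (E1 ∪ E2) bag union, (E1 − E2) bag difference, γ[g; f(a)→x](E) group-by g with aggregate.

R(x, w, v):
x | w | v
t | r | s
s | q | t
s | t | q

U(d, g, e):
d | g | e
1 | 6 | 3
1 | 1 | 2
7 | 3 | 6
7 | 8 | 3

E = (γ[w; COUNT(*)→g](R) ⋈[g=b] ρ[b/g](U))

Stepwise |·|:
  R → 3
  γ[w; COUNT(*)→g](R) → 3
  U → 4
  ρ[b/g](U) → 4
  (γ[w; COUNT(*)→g](R) ⋈[g=b] ρ[b/g](U)) → 3

|E| = 3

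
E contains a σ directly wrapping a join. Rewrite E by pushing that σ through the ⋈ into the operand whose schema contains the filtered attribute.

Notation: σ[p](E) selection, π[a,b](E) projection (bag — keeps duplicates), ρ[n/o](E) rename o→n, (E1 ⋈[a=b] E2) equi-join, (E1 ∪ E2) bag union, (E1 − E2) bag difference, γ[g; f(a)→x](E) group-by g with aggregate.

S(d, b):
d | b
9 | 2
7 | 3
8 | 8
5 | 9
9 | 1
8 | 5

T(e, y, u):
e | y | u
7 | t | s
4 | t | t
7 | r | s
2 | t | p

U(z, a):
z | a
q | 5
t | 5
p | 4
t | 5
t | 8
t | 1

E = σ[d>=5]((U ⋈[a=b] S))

σ filters on d, owned by the right side.
E' = (U ⋈[a=b] σ[d>=5](S))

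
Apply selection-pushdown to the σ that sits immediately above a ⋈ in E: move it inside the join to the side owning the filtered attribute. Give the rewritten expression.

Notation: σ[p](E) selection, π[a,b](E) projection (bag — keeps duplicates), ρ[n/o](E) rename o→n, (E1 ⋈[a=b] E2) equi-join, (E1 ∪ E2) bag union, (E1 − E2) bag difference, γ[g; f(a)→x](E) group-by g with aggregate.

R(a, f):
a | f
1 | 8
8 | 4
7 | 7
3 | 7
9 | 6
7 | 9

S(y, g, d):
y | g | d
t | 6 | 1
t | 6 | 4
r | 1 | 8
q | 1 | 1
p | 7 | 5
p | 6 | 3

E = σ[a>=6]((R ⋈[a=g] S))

σ filters on a, owned by the left side.
E' = (σ[a>=6](R) ⋈[a=g] S)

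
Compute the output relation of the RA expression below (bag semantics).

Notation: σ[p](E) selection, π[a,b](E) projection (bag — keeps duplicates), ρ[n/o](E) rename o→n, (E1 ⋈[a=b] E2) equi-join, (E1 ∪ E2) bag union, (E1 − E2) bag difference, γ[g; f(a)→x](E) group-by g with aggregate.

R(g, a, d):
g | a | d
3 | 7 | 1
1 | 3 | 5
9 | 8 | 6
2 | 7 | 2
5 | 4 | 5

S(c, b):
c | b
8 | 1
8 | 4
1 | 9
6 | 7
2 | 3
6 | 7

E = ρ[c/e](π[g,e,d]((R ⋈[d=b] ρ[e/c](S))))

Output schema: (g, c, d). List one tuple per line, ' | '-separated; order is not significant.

Subexpression sizes:
  R → 5
  S → 6
  ρ[e/c](S) → 6
  (R ⋈[d=b] ρ[e/c](S)) → 1
  π[g,e,d]((R ⋈[d=b] ρ[e/c](S))) → 1
  ρ[c/e](π[g,e,d]((R ⋈[d=b] ρ[e/c](S)))) → 1

== RESULT ==
g | c | d
3 | 8 | 1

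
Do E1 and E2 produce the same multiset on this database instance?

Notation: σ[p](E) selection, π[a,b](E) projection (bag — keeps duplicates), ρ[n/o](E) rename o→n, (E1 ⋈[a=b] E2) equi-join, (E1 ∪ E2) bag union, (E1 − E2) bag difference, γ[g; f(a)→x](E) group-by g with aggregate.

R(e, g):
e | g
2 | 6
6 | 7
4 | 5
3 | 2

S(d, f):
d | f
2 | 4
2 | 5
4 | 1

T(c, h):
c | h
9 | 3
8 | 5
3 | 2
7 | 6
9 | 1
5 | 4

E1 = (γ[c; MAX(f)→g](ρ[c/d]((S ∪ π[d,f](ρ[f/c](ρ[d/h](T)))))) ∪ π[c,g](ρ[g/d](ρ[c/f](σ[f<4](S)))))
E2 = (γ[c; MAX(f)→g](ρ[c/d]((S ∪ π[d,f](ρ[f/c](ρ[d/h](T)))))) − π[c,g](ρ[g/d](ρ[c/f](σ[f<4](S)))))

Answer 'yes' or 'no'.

E1 row counts bottom-up:
  S → 3
  T → 6
  ρ[d/h](T) → 6
  ρ[f/c](ρ[d/h](T)) → 6
  π[d,f](ρ[f/c](ρ[d/h](T))) → 6
  (S ∪ π[d,f](ρ[f/c](ρ[d/h](T)))) → 9
  ρ[c/d]((S ∪ π[d,f](ρ[f/c](ρ[d/h](T))))) → 9
  γ[c; MAX(f)→g](ρ[c/d]((S ∪ π[d,f](ρ[f/c](ρ[d/h](T)))))) → 6
  S → 3
  σ[f<4](S) → 1
  ρ[c/f](σ[f<4](S)) → 1
  ρ[g/d](ρ[c/f](σ[f<4](S))) → 1
  π[c,g](ρ[g/d](ρ[c/f](σ[f<4](S)))) → 1
  (γ[c; MAX(f)→g](ρ[c/d]((S ∪ π[d,f](ρ[f/c](ρ[d/h](T)))))) ∪ π[c,g](ρ[g/d](ρ[c/f](σ[f<4](S))))) → 7
E2 row counts bottom-up:
  S → 3
  T → 6
  ρ[d/h](T) → 6
  ρ[f/c](ρ[d/h](T)) → 6
  π[d,f](ρ[f/c](ρ[d/h](T))) → 6
  (S ∪ π[d,f](ρ[f/c](ρ[d/h](T)))) → 9
  ρ[c/d]((S ∪ π[d,f](ρ[f/c](ρ[d/h](T))))) → 9
  γ[c; MAX(f)→g](ρ[c/d]((S ∪ π[d,f](ρ[f/c](ρ[d/h](T)))))) → 6
  S → 3
  σ[f<4](S) → 1
  ρ[c/f](σ[f<4](S)) → 1
  ρ[g/d](ρ[c/f](σ[f<4](S))) → 1
  π[c,g](ρ[g/d](ρ[c/f](σ[f<4](S)))) → 1
  (γ[c; MAX(f)→g](ρ[c/d]((S ∪ π[d,f](ρ[f/c](ρ[d/h](T)))))) − π[c,g](ρ[g/d](ρ[c/f](σ[f<4](S))))) → 6

E1 result:
c | g
1 | 4
1 | 9
2 | 5
3 | 9
4 | 5
5 | 8
6 | 7
E2 result:
c | g
1 | 9
2 | 5
3 | 9
4 | 5
5 | 8
6 | 7
Witness: (1, 4) appears 1× in E1 but 0× in E2.

no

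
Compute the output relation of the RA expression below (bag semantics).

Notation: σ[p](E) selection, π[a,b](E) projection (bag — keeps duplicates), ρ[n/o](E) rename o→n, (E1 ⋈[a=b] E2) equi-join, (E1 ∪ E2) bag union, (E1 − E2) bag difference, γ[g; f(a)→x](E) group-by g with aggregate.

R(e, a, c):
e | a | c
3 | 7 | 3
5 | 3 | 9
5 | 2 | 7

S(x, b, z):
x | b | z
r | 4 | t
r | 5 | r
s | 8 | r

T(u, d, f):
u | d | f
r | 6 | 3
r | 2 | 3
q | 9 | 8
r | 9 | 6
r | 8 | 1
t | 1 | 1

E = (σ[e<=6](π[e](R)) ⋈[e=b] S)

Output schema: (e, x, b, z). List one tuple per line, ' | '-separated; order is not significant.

Subexpression sizes:
  R → 3
  π[e](R) → 3
  σ[e<=6](π[e](R)) → 3
  S → 3
  (σ[e<=6](π[e](R)) ⋈[e=b] S) → 2

== RESULT ==
e | x | b | z
5 | r | 5 | r
5 | r | 5 | r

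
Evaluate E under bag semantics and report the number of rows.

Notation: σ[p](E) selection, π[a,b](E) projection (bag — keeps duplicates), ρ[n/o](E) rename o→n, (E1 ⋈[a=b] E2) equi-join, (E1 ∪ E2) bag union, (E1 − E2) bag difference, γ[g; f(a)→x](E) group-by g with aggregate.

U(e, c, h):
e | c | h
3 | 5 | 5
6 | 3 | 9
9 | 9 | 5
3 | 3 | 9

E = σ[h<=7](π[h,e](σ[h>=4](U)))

Per-node cardinality:
  U → 4
  σ[h>=4](U) → 4
  π[h,e](σ[h>=4](U)) → 4
  σ[h<=7](π[h,e](σ[h>=4](U))) → 2

|E| = 2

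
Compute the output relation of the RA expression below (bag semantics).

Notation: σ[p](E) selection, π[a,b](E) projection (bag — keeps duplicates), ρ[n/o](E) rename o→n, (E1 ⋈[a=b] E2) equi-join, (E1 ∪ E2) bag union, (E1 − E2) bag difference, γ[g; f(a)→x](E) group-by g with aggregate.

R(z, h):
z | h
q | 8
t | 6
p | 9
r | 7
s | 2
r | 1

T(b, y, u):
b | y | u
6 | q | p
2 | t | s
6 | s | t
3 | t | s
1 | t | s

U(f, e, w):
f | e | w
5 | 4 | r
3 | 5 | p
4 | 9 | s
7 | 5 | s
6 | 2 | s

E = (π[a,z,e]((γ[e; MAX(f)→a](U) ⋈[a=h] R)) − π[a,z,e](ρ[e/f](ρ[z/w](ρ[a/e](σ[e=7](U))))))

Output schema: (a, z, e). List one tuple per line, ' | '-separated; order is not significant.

Per-node cardinality:
  U → 5
  γ[e; MAX(f)→a](U) → 4
  R → 6
  (γ[e; MAX(f)→a](U) ⋈[a=h] R) → 2
  π[a,z,e]((γ[e; MAX(f)→a](U) ⋈[a=h] R)) → 2
  U → 5
  σ[e=7](U) → 0
  ρ[a/e](σ[e=7](U)) → 0
  ρ[z/w](ρ[a/e](σ[e=7](U))) → 0
  ρ[e/f](ρ[z/w](ρ[a/e](σ[e=7](U)))) → 0
  π[a,z,e](ρ[e/f](ρ[z/w](ρ[a/e](σ[e=7](U))))) → 0
  (π[a,z,e]((γ[e; MAX(f)→a](U) ⋈[a=h] R)) − π[a,z,e](ρ[e/f](ρ[z/w](ρ[a/e](σ[e=7](U)))))) → 2

== RESULT ==
a | z | e
6 | t | 2
7 | r | 5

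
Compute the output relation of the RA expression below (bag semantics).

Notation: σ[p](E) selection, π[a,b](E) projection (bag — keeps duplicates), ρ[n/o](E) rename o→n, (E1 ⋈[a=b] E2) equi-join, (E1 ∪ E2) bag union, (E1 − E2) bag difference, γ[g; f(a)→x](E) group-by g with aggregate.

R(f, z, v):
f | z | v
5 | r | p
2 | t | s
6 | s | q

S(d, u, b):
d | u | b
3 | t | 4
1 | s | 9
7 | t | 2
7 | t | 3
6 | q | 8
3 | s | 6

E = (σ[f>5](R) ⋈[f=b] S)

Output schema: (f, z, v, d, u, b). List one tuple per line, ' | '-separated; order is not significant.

Per-node cardinality:
  R → 3
  σ[f>5](R) → 1
  S → 6
  (σ[f>5](R) ⋈[f=b] S) → 1

== RESULT ==
f | z | v | d | u | b
6 | s | q | 3 | s | 6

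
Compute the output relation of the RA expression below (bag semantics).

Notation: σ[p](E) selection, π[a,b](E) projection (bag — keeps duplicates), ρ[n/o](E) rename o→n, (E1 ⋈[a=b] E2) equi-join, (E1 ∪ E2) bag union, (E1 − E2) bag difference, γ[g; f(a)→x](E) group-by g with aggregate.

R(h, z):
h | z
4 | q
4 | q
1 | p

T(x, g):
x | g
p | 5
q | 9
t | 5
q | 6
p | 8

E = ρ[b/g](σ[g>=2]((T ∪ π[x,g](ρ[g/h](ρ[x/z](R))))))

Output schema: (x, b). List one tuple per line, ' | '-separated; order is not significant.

Subexpression sizes:
  T → 5
  R → 3
  ρ[x/z](R) → 3
  ρ[g/h](ρ[x/z](R)) → 3
  π[x,g](ρ[g/h](ρ[x/z](R))) → 3
  (T ∪ π[x,g](ρ[g/h](ρ[x/z](R)))) → 8
  σ[g>=2]((T ∪ π[x,g](ρ[g/h](ρ[x/z](R))))) → 7
  ρ[b/g](σ[g>=2]((T ∪ π[x,g](ρ[g/h](ρ[x/z](R)))))) → 7

== RESULT ==
x | b
p | 5
p | 8
q | 4
q | 4
q | 6
q | 9
t | 5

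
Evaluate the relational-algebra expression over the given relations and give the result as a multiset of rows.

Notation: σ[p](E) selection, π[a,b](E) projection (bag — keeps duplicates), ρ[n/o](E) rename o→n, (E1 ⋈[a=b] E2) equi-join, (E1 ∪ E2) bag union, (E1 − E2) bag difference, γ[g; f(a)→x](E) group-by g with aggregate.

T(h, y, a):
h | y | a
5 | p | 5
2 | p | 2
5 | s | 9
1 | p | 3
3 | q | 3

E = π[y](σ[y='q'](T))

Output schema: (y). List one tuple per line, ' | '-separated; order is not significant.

Subexpression sizes:
  T → 5
  σ[y='q'](T) → 1
  π[y](σ[y='q'](T)) → 1

== RESULT ==
y
q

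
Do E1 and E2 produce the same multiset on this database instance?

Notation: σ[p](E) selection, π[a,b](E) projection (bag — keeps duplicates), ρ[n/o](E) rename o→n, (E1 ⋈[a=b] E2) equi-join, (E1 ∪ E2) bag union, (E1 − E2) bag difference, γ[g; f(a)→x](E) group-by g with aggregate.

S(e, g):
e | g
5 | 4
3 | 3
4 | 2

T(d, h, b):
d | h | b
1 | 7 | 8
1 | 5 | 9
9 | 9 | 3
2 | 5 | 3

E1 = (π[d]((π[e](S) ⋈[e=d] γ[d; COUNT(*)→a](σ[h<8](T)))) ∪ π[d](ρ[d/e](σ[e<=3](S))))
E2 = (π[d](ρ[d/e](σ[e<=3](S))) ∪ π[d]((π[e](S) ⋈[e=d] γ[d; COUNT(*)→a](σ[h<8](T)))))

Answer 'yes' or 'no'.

E1 per-node cardinality:
  S → 3
  π[e](S) → 3
  T → 4
  σ[h<8](T) → 3
  γ[d; COUNT(*)→a](σ[h<8](T)) → 2
  (π[e](S) ⋈[e=d] γ[d; COUNT(*)→a](σ[h<8](T))) → 0
  π[d]((π[e](S) ⋈[e=d] γ[d; COUNT(*)→a](σ[h<8](T)))) → 0
  S → 3
  σ[e<=3](S) → 1
  ρ[d/e](σ[e<=3](S)) → 1
  π[d](ρ[d/e](σ[e<=3](S))) → 1
  (π[d]((π[e](S) ⋈[e=d] γ[d; COUNT(*)→a](σ[h<8](T)))) ∪ π[d](ρ[d/e](σ[e<=3](S)))) → 1
E2 per-node cardinality:
  S → 3
  σ[e<=3](S) → 1
  ρ[d/e](σ[e<=3](S)) → 1
  π[d](ρ[d/e](σ[e<=3](S))) → 1
  S → 3
  π[e](S) → 3
  T → 4
  σ[h<8](T) → 3
  γ[d; COUNT(*)→a](σ[h<8](T)) → 2
  (π[e](S) ⋈[e=d] γ[d; COUNT(*)→a](σ[h<8](T))) → 0
  π[d]((π[e](S) ⋈[e=d] γ[d; COUNT(*)→a](σ[h<8](T)))) → 0
  (π[d](ρ[d/e](σ[e<=3](S))) ∪ π[d]((π[e](S) ⋈[e=d] γ[d; COUNT(*)→a](σ[h<8](T))))) → 1

E1 and E2 produce the same multiset:
d
3

yes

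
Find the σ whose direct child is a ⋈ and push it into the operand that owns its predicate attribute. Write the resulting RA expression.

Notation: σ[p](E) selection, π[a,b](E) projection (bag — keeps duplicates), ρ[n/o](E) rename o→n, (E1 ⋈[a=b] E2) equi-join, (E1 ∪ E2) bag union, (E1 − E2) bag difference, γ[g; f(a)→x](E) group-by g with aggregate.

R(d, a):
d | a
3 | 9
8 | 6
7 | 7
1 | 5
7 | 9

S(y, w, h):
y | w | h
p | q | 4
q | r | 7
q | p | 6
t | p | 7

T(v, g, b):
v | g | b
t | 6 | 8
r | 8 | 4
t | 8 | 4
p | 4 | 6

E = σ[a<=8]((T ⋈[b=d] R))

σ filters on a, owned by the right side.
E' = (T ⋈[b=d] σ[a<=8](R))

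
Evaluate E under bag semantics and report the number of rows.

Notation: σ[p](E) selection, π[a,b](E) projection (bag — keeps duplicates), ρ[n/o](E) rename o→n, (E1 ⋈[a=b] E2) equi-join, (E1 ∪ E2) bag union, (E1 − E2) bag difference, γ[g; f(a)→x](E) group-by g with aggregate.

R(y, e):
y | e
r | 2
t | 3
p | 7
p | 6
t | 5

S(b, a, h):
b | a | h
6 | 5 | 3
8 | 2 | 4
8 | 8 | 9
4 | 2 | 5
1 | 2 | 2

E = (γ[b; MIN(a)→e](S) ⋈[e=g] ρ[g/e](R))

Per-node cardinality:
  S → 5
  γ[b; MIN(a)→e](S) → 4
  R → 5
  ρ[g/e](R) → 5
  (γ[b; MIN(a)→e](S) ⋈[e=g] ρ[g/e](R)) → 4

|E| = 4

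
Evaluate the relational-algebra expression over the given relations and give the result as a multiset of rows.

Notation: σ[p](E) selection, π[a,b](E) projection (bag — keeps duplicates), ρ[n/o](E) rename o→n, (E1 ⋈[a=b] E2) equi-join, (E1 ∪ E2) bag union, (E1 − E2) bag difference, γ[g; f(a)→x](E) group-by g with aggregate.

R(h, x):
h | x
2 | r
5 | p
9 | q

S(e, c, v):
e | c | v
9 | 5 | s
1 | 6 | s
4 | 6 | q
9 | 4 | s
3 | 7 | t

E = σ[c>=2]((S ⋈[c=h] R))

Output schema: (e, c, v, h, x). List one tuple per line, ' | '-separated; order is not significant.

Row counts bottom-up:
  S → 5
  R → 3
  (S ⋈[c=h] R) → 1
  σ[c>=2]((S ⋈[c=h] R)) → 1

== RESULT ==
e | c | v | h | x
9 | 5 | s | 5 | p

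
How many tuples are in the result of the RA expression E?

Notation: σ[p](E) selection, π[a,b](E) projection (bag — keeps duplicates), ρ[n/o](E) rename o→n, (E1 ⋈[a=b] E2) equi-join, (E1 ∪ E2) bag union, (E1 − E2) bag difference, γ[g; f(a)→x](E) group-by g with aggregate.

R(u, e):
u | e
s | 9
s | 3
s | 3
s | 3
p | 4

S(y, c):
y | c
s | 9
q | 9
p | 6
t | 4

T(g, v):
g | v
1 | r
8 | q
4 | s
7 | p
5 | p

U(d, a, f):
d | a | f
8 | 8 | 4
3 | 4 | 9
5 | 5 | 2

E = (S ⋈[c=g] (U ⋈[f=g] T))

Row counts bottom-up:
  S → 4
  U → 3
  T → 5
  (U ⋈[f=g] T) → 1
  (S ⋈[c=g] (U ⋈[f=g] T)) → 1

|E| = 1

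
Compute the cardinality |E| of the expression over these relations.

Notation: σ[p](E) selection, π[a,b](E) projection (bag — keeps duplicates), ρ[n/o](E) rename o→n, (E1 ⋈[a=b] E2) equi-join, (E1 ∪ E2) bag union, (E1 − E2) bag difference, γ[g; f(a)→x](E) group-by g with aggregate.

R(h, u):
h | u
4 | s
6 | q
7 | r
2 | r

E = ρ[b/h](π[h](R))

Row counts bottom-up:
  R → 4
  π[h](R) → 4
  ρ[b/h](π[h](R)) → 4

|E| = 4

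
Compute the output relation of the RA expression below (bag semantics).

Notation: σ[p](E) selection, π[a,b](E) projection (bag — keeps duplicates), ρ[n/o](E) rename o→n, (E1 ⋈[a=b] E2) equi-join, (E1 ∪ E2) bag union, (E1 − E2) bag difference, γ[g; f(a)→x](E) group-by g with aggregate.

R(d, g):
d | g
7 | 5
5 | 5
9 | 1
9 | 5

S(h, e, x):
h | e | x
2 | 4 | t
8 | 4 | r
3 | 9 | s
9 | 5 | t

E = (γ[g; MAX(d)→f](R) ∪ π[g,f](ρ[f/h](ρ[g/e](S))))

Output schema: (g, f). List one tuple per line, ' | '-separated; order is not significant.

Per-node cardinality:
  R → 4
  γ[g; MAX(d)→f](R) → 2
  S → 4
  ρ[g/e](S) → 4
  ρ[f/h](ρ[g/e](S)) → 4
  π[g,f](ρ[f/h](ρ[g/e](S))) → 4
  (γ[g; MAX(d)→f](R) ∪ π[g,f](ρ[f/h](ρ[g/e](S)))) → 6

== RESULT ==
g | f
1 | 9
4 | 2
4 | 8
5 | 9
5 | 9
9 | 3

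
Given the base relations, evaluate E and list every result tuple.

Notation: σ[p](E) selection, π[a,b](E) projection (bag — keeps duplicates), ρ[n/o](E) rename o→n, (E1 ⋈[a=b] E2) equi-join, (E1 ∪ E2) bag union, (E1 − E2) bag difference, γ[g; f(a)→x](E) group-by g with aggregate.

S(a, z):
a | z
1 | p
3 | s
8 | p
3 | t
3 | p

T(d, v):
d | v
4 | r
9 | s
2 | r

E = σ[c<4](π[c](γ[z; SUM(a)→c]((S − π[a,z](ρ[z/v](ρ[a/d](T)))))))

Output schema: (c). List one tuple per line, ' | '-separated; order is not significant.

Row counts bottom-up:
  S → 5
  T → 3
  ρ[a/d](T) → 3
  ρ[z/v](ρ[a/d](T)) → 3
  π[a,z](ρ[z/v](ρ[a/d](T))) → 3
  (S − π[a,z](ρ[z/v](ρ[a/d](T)))) → 5
  γ[z; SUM(a)→c]((S − π[a,z](ρ[z/v](ρ[a/d](T))))) → 3
  π[c](γ[z; SUM(a)→c]((S − π[a,z](ρ[z/v](ρ[a/d](T)))))) → 3
  σ[c<4](π[c](γ[z; SUM(a)→c]((S − π[a,z](ρ[z/v](ρ[a/d](T))))))) → 2

== RESULT ==
c
3
3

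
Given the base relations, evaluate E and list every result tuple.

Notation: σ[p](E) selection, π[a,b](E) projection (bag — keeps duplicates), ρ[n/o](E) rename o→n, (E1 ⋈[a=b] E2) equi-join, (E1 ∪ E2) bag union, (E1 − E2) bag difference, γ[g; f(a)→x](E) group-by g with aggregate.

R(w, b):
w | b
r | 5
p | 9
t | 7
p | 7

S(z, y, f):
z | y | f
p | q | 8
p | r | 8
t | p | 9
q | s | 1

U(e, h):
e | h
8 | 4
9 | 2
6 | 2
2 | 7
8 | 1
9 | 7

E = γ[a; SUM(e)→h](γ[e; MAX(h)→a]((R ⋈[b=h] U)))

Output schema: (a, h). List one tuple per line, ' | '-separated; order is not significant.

Stepwise |·|:
  R → 4
  U → 6
  (R ⋈[b=h] U) → 4
  γ[e; MAX(h)→a]((R ⋈[b=h] U)) → 2
  γ[a; SUM(e)→h](γ[e; MAX(h)→a]((R ⋈[b=h] U))) → 1

== RESULT ==
a | h
7 | 11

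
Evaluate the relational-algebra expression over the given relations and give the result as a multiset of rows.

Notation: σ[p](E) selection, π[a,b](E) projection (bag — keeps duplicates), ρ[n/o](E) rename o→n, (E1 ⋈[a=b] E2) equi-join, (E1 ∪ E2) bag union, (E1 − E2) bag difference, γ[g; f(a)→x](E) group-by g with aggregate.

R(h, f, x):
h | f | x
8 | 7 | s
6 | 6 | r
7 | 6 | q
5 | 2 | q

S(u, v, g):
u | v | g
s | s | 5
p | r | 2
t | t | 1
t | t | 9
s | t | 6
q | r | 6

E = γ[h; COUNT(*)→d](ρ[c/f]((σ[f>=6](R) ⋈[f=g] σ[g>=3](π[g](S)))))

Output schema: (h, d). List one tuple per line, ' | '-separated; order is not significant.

Subexpression sizes:
  R → 4
  σ[f>=6](R) → 3
  S → 6
  π[g](S) → 6
  σ[g>=3](π[g](S)) → 4
  (σ[f>=6](R) ⋈[f=g] σ[g>=3](π[g](S))) → 4
  ρ[c/f]((σ[f>=6](R) ⋈[f=g] σ[g>=3](π[g](S)))) → 4
  γ[h; COUNT(*)→d](ρ[c/f]((σ[f>=6](R) ⋈[f=g] σ[g>=3](π[g](S))))) → 2

== RESULT ==
h | d
6 | 2
7 | 2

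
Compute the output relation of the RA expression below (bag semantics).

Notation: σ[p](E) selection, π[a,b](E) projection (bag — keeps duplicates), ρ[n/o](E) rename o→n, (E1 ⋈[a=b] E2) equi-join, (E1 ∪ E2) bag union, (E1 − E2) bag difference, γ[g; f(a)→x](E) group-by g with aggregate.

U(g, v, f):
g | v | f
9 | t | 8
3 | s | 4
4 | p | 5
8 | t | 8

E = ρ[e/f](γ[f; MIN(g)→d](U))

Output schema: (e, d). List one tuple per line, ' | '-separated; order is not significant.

Per-node cardinality:
  U → 4
  γ[f; MIN(g)→d](U) → 3
  ρ[e/f](γ[f; MIN(g)→d](U)) → 3

== RESULT ==
e | d
4 | 3
5 | 4
8 | 8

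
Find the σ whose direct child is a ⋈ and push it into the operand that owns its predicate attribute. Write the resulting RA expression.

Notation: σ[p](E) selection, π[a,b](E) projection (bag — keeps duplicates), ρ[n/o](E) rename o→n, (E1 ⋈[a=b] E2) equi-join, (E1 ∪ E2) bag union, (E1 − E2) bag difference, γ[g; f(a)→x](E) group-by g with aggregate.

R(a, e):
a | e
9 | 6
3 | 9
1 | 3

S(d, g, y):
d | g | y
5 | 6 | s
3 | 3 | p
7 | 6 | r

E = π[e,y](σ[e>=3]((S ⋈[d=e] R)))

σ filters on e, owned by the right side.
E' = π[e,y]((S ⋈[d=e] σ[e>=3](R)))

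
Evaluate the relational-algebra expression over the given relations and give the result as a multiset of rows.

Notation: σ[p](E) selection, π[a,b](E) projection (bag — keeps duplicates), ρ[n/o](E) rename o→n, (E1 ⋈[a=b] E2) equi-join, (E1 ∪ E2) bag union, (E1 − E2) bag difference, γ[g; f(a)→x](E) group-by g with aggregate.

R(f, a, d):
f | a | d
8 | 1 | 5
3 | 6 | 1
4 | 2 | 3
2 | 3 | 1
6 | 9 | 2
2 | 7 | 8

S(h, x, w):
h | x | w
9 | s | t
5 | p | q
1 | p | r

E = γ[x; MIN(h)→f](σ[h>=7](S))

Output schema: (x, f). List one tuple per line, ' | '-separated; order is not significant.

Per-node cardinality:
  S → 3
  σ[h>=7](S) → 1
  γ[x; MIN(h)→f](σ[h>=7](S)) → 1

== RESULT ==
x | f
s | 9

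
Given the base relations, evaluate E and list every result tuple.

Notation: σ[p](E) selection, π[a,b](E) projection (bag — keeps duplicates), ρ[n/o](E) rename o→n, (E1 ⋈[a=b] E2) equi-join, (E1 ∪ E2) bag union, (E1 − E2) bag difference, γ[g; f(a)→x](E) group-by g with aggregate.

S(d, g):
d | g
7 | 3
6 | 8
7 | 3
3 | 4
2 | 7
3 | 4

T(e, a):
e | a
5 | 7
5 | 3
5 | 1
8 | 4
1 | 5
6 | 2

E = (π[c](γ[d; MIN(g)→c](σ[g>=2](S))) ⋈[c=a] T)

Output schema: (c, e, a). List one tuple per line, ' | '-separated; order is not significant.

Row counts bottom-up:
  S → 6
  σ[g>=2](S) → 6
  γ[d; MIN(g)→c](σ[g>=2](S)) → 4
  π[c](γ[d; MIN(g)→c](σ[g>=2](S))) → 4
  T → 6
  (π[c](γ[d; MIN(g)→c](σ[g>=2](S))) ⋈[c=a] T) → 3

== RESULT ==
c | e | a
3 | 5 | 3
4 | 8 | 4
7 | 5 | 7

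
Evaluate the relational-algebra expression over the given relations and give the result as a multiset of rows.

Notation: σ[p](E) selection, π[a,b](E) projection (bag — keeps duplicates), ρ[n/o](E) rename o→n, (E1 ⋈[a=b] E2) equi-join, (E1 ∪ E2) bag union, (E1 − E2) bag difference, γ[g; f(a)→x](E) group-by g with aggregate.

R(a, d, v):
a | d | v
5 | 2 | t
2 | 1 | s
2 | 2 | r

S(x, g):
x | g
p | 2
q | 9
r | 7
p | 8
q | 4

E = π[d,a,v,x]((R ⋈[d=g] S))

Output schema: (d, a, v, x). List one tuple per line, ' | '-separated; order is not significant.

Row counts bottom-up:
  R → 3
  S → 5
  (R ⋈[d=g] S) → 2
  π[d,a,v,x]((R ⋈[d=g] S)) → 2

== RESULT ==
d | a | v | x
2 | 2 | r | p
2 | 5 | t | p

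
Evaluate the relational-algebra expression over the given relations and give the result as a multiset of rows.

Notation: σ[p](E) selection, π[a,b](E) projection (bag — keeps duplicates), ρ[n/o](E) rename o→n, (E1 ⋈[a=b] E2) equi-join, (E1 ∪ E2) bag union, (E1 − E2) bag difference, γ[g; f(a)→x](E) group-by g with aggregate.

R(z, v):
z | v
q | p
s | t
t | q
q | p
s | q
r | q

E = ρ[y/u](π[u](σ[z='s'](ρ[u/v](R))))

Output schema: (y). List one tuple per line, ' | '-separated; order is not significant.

Stepwise |·|:
  R → 6
  ρ[u/v](R) → 6
  σ[z='s'](ρ[u/v](R)) → 2
  π[u](σ[z='s'](ρ[u/v](R))) → 2
  ρ[y/u](π[u](σ[z='s'](ρ[u/v](R)))) → 2

== RESULT ==
y
q
t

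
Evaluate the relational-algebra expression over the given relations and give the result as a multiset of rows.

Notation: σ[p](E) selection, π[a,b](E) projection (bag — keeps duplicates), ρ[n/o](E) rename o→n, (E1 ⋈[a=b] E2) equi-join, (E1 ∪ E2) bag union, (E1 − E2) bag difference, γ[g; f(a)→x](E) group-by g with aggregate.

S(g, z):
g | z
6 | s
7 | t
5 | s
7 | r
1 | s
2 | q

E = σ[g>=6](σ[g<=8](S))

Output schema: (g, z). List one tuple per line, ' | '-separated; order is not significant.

Subexpression sizes:
  S → 6
  σ[g<=8](S) → 6
  σ[g>=6](σ[g<=8](S)) → 3

== RESULT ==
g | z
6 | s
7 | r
7 | t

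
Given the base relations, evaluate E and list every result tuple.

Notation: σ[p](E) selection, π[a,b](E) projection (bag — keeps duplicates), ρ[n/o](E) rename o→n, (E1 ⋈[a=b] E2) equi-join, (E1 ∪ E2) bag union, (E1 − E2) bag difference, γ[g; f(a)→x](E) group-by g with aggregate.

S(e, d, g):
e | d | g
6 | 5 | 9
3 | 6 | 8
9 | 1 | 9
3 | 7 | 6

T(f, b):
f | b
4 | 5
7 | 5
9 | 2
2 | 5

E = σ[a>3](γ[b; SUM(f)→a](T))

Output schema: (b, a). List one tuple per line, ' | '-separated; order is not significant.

Stepwise |·|:
  T → 4
  γ[b; SUM(f)→a](T) → 2
  σ[a>3](γ[b; SUM(f)→a](T)) → 2

== RESULT ==
b | a
2 | 9
5 | 13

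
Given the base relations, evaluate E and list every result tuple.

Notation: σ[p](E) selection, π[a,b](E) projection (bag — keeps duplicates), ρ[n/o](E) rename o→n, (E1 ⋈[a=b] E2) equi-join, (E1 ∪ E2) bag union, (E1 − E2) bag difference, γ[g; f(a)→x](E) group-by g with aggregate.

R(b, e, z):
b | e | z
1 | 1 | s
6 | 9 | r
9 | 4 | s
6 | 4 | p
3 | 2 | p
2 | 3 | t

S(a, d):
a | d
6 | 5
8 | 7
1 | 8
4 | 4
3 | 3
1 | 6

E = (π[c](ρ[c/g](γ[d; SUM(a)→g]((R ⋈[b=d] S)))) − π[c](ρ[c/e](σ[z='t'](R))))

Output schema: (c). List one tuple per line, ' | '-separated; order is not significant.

Subexpression sizes:
  R → 6
  S → 6
  (R ⋈[b=d] S) → 3
  γ[d; SUM(a)→g]((R ⋈[b=d] S)) → 2
  ρ[c/g](γ[d; SUM(a)→g]((R ⋈[b=d] S))) → 2
  π[c](ρ[c/g](γ[d; SUM(a)→g]((R ⋈[b=d] S)))) → 2
  R → 6
  σ[z='t'](R) → 1
  ρ[c/e](σ[z='t'](R)) → 1
  π[c](ρ[c/e](σ[z='t'](R))) → 1
  (π[c](ρ[c/g](γ[d; SUM(a)→g]((R ⋈[b=d] S)))) − π[c](ρ[c/e](σ[z='t'](R)))) → 1

== RESULT ==
c
2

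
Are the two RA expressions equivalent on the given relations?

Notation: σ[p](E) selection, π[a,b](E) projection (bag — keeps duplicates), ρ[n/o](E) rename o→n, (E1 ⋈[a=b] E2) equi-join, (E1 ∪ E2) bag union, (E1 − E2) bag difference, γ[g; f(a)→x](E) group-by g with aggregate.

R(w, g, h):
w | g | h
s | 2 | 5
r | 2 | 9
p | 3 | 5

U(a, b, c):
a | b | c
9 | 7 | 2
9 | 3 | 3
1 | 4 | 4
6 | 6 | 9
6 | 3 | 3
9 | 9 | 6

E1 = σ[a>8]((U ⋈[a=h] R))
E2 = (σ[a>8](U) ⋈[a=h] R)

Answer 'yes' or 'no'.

E1 row counts bottom-up:
  U → 6
  R → 3
  (U ⋈[a=h] R) → 3
  σ[a>8]((U ⋈[a=h] R)) → 3
E2 row counts bottom-up:
  U → 6
  σ[a>8](U) → 3
  R → 3
  (σ[a>8](U) ⋈[a=h] R) → 3

E1 and E2 produce the same multiset:
a | b | c | w | g | h
9 | 3 | 3 | r | 2 | 9
9 | 7 | 2 | r | 2 | 9
9 | 9 | 6 | r | 2 | 9

yes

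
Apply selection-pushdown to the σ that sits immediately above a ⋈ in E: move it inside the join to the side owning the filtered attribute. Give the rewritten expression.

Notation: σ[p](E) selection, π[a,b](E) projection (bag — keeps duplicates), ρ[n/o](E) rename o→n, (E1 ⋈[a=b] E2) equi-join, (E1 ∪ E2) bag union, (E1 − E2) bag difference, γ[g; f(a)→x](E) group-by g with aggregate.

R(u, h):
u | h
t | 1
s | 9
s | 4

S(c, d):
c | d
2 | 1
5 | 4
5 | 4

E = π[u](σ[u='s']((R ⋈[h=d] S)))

σ filters on u, owned by the left side.
E' = π[u]((σ[u='s'](R) ⋈[h=d] S))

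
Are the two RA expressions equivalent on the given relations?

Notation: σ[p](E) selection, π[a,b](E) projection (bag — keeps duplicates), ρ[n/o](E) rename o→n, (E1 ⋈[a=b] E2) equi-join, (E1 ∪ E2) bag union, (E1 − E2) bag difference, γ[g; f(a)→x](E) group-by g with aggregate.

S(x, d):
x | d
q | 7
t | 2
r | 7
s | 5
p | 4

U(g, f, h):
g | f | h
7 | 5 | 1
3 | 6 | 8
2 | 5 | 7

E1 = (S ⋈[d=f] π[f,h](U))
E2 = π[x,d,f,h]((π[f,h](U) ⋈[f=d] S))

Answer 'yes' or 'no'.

E1 subexpression sizes:
  S → 5
  U → 3
  π[f,h](U) → 3
  (S ⋈[d=f] π[f,h](U)) → 2
E2 subexpression sizes:
  U → 3
  π[f,h](U) → 3
  S → 5
  (π[f,h](U) ⋈[f=d] S) → 2
  π[x,d,f,h]((π[f,h](U) ⋈[f=d] S)) → 2

E1 and E2 produce the same multiset:
x | d | f | h
s | 5 | 5 | 1
s | 5 | 5 | 7

yes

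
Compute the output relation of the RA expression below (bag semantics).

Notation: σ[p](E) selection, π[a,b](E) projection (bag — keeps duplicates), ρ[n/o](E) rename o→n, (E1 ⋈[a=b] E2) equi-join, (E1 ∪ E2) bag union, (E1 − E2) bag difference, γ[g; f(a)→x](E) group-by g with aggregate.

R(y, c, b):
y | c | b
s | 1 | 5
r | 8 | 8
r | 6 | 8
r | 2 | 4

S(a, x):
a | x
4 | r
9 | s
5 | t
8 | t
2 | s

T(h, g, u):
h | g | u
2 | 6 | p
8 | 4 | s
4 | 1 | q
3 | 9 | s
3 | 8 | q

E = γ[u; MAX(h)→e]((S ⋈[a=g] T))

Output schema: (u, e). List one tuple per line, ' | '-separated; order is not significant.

Subexpression sizes:
  S → 5
  T → 5
  (S ⋈[a=g] T) → 3
  γ[u; MAX(h)→e]((S ⋈[a=g] T)) → 2

== RESULT ==
u | e
q | 3
s | 8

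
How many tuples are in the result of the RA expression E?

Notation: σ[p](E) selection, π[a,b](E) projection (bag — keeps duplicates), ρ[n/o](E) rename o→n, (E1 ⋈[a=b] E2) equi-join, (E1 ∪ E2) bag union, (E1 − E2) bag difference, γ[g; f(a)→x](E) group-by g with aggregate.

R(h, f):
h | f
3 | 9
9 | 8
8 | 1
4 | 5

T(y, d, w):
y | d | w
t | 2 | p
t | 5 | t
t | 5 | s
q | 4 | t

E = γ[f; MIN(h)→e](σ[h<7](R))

Subexpression sizes:
  R → 4
  σ[h<7](R) → 2
  γ[f; MIN(h)→e](σ[h<7](R)) → 2

|E| = 2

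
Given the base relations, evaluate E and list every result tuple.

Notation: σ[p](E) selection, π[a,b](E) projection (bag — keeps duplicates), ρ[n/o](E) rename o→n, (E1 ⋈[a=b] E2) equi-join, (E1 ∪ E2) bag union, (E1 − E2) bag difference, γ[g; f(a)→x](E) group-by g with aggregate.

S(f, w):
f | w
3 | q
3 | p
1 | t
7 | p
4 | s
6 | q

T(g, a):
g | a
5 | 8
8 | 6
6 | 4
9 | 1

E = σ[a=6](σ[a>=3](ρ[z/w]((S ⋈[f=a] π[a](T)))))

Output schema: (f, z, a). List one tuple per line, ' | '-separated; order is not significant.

Stepwise |·|:
  S → 6
  T → 4
  π[a](T) → 4
  (S ⋈[f=a] π[a](T)) → 3
  ρ[z/w]((S ⋈[f=a] π[a](T))) → 3
  σ[a>=3](ρ[z/w]((S ⋈[f=a] π[a](T)))) → 2
  σ[a=6](σ[a>=3](ρ[z/w]((S ⋈[f=a] π[a](T))))) → 1

== RESULT ==
f | z | a
6 | q | 6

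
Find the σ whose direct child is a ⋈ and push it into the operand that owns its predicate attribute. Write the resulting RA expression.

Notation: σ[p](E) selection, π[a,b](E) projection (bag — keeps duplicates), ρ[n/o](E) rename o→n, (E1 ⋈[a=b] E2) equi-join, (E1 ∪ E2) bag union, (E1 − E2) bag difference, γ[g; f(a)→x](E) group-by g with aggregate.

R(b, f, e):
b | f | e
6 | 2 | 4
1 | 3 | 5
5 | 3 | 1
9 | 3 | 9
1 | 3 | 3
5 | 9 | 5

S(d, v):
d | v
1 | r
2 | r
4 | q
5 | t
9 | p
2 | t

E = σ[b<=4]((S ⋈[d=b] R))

σ filters on b, owned by the right side.
E' = (S ⋈[d=b] σ[b<=4](R))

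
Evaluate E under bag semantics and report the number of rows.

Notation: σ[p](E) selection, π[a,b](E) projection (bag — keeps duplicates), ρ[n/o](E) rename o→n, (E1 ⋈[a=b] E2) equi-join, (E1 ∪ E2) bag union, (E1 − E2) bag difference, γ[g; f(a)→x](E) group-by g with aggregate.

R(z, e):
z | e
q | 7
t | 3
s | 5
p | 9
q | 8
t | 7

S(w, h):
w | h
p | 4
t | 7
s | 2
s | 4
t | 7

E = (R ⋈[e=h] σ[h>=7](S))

Subexpression sizes:
  R → 6
  S → 5
  σ[h>=7](S) → 2
  (R ⋈[e=h] σ[h>=7](S)) → 4

|E| = 4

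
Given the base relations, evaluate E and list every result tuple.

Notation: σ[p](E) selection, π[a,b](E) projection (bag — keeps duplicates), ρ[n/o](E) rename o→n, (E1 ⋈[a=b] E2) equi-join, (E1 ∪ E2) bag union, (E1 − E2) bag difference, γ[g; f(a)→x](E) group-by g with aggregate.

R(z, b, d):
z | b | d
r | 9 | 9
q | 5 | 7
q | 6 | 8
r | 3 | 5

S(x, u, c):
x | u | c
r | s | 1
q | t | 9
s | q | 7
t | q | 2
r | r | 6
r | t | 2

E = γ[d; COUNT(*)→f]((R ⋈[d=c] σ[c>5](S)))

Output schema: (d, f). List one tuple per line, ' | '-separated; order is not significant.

Per-node cardinality:
  R → 4
  S → 6
  σ[c>5](S) → 3
  (R ⋈[d=c] σ[c>5](S)) → 2
  γ[d; COUNT(*)→f]((R ⋈[d=c] σ[c>5](S))) → 2

== RESULT ==
d | f
7 | 1
9 | 1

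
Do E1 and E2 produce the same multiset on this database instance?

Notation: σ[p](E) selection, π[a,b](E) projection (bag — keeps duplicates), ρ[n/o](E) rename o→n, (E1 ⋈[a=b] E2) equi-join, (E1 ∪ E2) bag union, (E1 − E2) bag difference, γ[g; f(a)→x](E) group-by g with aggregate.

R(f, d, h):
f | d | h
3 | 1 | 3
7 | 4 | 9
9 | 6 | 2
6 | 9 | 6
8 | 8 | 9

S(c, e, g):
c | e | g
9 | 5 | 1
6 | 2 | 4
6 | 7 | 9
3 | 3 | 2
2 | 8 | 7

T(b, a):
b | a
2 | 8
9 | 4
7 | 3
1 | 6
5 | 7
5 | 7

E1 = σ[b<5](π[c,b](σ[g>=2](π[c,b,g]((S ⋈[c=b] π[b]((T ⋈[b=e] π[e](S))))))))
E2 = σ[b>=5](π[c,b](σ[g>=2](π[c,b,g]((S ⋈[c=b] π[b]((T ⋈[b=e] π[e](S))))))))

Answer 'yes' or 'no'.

E1 per-node cardinality:
  S → 5
  T → 6
  S → 5
  π[e](S) → 5
  (T ⋈[b=e] π[e](S)) → 4
  π[b]((T ⋈[b=e] π[e](S))) → 4
  (S ⋈[c=b] π[b]((T ⋈[b=e] π[e](S)))) → 1
  π[c,b,g]((S ⋈[c=b] π[b]((T ⋈[b=e] π[e](S))))) → 1
  σ[g>=2](π[c,b,g]((S ⋈[c=b] π[b]((T ⋈[b=e] π[e](S)))))) → 1
  π[c,b](σ[g>=2](π[c,b,g]((S ⋈[c=b] π[b]((T ⋈[b=e] π[e](S))))))) → 1
  σ[b<5](π[c,b](σ[g>=2](π[c,b,g]((S ⋈[c=b] π[b]((T ⋈[b=e] π[e](S)))))))) → 1
E2 per-node cardinality:
  S → 5
  T → 6
  S → 5
  π[e](S) → 5
  (T ⋈[b=e] π[e](S)) → 4
  π[b]((T ⋈[b=e] π[e](S))) → 4
  (S ⋈[c=b] π[b]((T ⋈[b=e] π[e](S)))) → 1
  π[c,b,g]((S ⋈[c=b] π[b]((T ⋈[b=e] π[e](S))))) → 1
  σ[g>=2](π[c,b,g]((S ⋈[c=b] π[b]((T ⋈[b=e] π[e](S)))))) → 1
  π[c,b](σ[g>=2](π[c,b,g]((S ⋈[c=b] π[b]((T ⋈[b=e] π[e](S))))))) → 1
  σ[b>=5](π[c,b](σ[g>=2](π[c,b,g]((S ⋈[c=b] π[b]((T ⋈[b=e] π[e](S)))))))) → 0

E1 result:
c | b
2 | 2
E2 result:
c | b
(0 rows)
Witness: (2, 2) appears 1× in E1 but 0× in E2.

no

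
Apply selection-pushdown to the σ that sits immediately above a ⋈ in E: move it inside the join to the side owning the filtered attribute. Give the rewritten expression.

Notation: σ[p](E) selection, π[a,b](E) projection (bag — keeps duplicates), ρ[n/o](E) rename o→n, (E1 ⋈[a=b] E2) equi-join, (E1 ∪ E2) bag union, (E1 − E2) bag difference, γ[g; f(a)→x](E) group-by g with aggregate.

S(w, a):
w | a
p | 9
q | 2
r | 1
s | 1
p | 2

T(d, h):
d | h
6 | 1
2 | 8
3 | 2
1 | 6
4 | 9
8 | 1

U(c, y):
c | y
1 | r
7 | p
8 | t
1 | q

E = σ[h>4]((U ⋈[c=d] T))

σ filters on h, owned by the right side.
E' = (U ⋈[c=d] σ[h>4](T))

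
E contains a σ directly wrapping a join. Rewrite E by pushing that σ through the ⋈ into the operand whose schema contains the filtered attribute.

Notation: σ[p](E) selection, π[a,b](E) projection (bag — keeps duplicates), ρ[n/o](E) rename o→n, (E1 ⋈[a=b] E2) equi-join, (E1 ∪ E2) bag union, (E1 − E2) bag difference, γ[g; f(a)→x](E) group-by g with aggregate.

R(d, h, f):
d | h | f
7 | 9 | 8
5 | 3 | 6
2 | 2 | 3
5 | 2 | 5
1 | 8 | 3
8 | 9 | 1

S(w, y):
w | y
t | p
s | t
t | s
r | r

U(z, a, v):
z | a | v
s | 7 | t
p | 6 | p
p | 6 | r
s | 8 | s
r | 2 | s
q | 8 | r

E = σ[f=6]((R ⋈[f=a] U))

σ filters on f, owned by the left side.
E' = (σ[f=6](R) ⋈[f=a] U)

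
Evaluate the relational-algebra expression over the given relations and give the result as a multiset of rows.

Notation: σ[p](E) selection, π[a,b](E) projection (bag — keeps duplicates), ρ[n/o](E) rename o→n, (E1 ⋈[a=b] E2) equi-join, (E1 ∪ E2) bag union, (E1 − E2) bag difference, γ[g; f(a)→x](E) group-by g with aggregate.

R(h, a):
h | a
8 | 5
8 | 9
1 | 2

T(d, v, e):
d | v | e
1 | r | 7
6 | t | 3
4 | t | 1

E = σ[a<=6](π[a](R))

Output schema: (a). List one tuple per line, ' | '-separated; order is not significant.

Stepwise |·|:
  R → 3
  π[a](R) → 3
  σ[a<=6](π[a](R)) → 2

== RESULT ==
a
2
5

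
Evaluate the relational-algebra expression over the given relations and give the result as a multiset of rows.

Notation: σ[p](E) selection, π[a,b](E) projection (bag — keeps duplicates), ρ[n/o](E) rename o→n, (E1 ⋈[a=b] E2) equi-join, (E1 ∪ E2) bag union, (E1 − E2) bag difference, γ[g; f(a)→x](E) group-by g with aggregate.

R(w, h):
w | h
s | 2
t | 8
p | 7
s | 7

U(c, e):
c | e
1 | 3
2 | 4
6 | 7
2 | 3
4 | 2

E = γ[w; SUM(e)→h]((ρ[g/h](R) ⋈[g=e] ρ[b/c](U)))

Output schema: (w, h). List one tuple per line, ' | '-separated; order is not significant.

Stepwise |·|:
  R → 4
  ρ[g/h](R) → 4
  U → 5
  ρ[b/c](U) → 5
  (ρ[g/h](R) ⋈[g=e] ρ[b/c](U)) → 3
  γ[w; SUM(e)→h]((ρ[g/h](R) ⋈[g=e] ρ[b/c](U))) → 2

== RESULT ==
w | h
p | 7
s | 9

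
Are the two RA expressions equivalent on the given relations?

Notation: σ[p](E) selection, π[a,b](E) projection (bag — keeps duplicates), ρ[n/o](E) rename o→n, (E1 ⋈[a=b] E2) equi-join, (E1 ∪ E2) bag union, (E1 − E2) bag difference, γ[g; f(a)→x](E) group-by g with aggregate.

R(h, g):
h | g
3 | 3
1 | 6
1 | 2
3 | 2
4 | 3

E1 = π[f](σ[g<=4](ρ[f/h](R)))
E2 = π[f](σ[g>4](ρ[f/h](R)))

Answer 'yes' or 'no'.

E1 subexpression sizes:
  R → 5
  ρ[f/h](R) → 5
  σ[g<=4](ρ[f/h](R)) → 4
  π[f](σ[g<=4](ρ[f/h](R))) → 4
E2 subexpression sizes:
  R → 5
  ρ[f/h](R) → 5
  σ[g>4](ρ[f/h](R)) → 1
  π[f](σ[g>4](ρ[f/h](R))) → 1

E1 result:
f
1
3
3
4
E2 result:
f
1
Witness: (3,) appears 2× in E1 but 0× in E2.

no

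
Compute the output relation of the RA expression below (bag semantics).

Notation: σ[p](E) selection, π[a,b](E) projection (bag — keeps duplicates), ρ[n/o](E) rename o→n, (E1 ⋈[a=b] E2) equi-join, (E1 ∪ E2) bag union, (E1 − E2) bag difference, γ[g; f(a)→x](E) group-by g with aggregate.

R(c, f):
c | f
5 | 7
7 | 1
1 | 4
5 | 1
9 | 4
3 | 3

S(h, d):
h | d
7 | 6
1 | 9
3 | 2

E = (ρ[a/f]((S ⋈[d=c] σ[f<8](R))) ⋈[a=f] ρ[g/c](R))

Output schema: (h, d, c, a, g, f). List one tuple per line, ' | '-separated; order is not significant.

Row counts bottom-up:
  S → 3
  R → 6
  σ[f<8](R) → 6
  (S ⋈[d=c] σ[f<8](R)) → 1
  ρ[a/f]((S ⋈[d=c] σ[f<8](R))) → 1
  R → 6
  ρ[g/c](R) → 6
  (ρ[a/f]((S ⋈[d=c] σ[f<8](R))) ⋈[a=f] ρ[g/c](R)) → 2

== RESULT ==
h | d | c | a | g | f
1 | 9 | 9 | 4 | 1 | 4
1 | 9 | 9 | 4 | 9 | 4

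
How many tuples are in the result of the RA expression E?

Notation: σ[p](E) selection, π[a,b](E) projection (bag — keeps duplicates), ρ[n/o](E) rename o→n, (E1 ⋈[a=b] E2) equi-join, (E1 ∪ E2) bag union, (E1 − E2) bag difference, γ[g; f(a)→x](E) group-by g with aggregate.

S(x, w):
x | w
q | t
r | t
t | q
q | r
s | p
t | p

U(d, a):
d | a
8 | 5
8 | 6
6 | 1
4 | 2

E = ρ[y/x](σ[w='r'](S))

Stepwise |·|:
  S → 6
  σ[w='r'](S) → 1
  ρ[y/x](σ[w='r'](S)) → 1

|E| = 1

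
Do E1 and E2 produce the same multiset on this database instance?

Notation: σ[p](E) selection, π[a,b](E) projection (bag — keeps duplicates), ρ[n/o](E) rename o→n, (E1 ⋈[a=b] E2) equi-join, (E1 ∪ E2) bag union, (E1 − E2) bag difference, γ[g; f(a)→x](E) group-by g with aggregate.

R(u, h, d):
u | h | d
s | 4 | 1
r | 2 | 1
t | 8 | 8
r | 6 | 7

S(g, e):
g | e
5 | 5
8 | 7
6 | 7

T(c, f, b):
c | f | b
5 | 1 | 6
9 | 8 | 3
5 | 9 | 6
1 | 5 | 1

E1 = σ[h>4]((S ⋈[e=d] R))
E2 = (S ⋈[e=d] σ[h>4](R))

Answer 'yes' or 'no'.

E1 subexpression sizes:
  S → 3
  R → 4
  (S ⋈[e=d] R) → 2
  σ[h>4]((S ⋈[e=d] R)) → 2
E2 subexpression sizes:
  S → 3
  R → 4
  σ[h>4](R) → 2
  (S ⋈[e=d] σ[h>4](R)) → 2

E1 and E2 produce the same multiset:
g | e | u | h | d
6 | 7 | r | 6 | 7
8 | 7 | r | 6 | 7

yes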